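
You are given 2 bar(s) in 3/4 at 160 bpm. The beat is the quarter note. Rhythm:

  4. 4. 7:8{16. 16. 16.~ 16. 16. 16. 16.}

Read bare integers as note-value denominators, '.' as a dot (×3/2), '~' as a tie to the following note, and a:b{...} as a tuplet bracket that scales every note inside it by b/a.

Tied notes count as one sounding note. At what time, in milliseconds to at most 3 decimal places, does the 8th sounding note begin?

note 8 onset = 39/7b = 2089.286ms

1. 0.0ms @ 0 + 562.5ms (3/2)
2. 562.5ms @ 3/2 + 562.5ms (3/2)
3. 1125.0ms @ 3 + 160.714ms (3/7)
4. 1285.714ms @ 24/7 + 160.714ms (3/7)
5. 1446.429ms @ 27/7 + 321.429ms (6/7)
6. 1767.857ms @ 33/7 + 160.714ms (3/7)
7. 1928.571ms @ 36/7 + 160.714ms (3/7)
8. 2089.286ms @ 39/7 + 160.714ms (3/7)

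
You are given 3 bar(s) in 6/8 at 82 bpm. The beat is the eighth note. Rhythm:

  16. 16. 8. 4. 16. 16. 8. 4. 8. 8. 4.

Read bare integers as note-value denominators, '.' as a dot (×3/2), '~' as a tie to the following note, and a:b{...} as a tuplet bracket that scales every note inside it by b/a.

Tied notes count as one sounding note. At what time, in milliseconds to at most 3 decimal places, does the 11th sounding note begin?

1. 0.0ms @ 0 + 548.78ms (3/4)
2. 548.78ms @ 3/4 + 548.78ms (3/4)
3. 1097.561ms @ 3/2 + 1097.561ms (3/2)
4. 2195.122ms @ 3 + 2195.122ms (3)
5. 4390.244ms @ 6 + 548.78ms (3/4)
6. 4939.024ms @ 27/4 + 548.78ms (3/4)
7. 5487.805ms @ 15/2 + 1097.561ms (3/2)
8. 6585.366ms @ 9 + 2195.122ms (3)
9. 8780.488ms @ 12 + 1097.561ms (3/2)
10. 9878.049ms @ 27/2 + 1097.561ms (3/2)
11. 10975.61ms @ 15 + 2195.122ms (3)

note 11 onset = 15b = 10975.61ms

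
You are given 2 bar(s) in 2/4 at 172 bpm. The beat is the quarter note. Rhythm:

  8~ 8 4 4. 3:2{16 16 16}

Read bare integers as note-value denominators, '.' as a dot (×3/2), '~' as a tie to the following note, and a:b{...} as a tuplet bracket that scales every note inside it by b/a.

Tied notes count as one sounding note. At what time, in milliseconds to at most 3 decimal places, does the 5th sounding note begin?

note 5 onset = 11/3b = 1279.07ms

1. 0.0ms @ 0 + 348.837ms (1)
2. 348.837ms @ 1 + 348.837ms (1)
3. 697.674ms @ 2 + 523.256ms (3/2)
4. 1220.93ms @ 7/2 + 58.14ms (1/6)
5. 1279.07ms @ 11/3 + 58.14ms (1/6)
6. 1337.209ms @ 23/6 + 58.14ms (1/6)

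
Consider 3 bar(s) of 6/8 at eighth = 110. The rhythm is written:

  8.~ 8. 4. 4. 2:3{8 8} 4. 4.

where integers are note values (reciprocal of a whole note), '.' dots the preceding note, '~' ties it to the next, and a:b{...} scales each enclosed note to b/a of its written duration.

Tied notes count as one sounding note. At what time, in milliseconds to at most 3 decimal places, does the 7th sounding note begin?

note 7 onset = 15b = 8181.818ms

1. 0.0ms @ 0 + 1636.364ms (3)
2. 1636.364ms @ 3 + 1636.364ms (3)
3. 3272.727ms @ 6 + 1636.364ms (3)
4. 4909.091ms @ 9 + 818.182ms (3/2)
5. 5727.273ms @ 21/2 + 818.182ms (3/2)
6. 6545.455ms @ 12 + 1636.364ms (3)
7. 8181.818ms @ 15 + 1636.364ms (3)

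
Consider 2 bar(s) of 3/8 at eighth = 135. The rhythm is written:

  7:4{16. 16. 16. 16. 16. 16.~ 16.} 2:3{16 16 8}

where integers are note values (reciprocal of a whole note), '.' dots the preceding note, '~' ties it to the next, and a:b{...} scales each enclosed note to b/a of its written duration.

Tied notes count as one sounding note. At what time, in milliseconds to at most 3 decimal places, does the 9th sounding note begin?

note 9 onset = 9/2b = 2000.0ms

1. 0.0ms @ 0 + 190.476ms (3/7)
2. 190.476ms @ 3/7 + 190.476ms (3/7)
3. 380.952ms @ 6/7 + 190.476ms (3/7)
4. 571.429ms @ 9/7 + 190.476ms (3/7)
5. 761.905ms @ 12/7 + 190.476ms (3/7)
6. 952.381ms @ 15/7 + 380.952ms (6/7)
7. 1333.333ms @ 3 + 333.333ms (3/4)
8. 1666.667ms @ 15/4 + 333.333ms (3/4)
9. 2000.0ms @ 9/2 + 666.667ms (3/2)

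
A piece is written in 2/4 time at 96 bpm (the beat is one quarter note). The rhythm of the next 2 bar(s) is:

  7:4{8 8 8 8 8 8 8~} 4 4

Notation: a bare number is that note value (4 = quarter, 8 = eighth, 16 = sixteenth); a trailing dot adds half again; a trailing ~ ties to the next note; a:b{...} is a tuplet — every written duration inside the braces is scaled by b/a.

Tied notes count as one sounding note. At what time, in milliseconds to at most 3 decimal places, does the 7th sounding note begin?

1. 0.0ms @ 0 + 178.571ms (2/7)
2. 178.571ms @ 2/7 + 178.571ms (2/7)
3. 357.143ms @ 4/7 + 178.571ms (2/7)
4. 535.714ms @ 6/7 + 178.571ms (2/7)
5. 714.286ms @ 8/7 + 178.571ms (2/7)
6. 892.857ms @ 10/7 + 178.571ms (2/7)
7. 1071.429ms @ 12/7 + 803.571ms (9/7)
8. 1875.0ms @ 3 + 625.0ms (1)

note 7 onset = 12/7b = 1071.429ms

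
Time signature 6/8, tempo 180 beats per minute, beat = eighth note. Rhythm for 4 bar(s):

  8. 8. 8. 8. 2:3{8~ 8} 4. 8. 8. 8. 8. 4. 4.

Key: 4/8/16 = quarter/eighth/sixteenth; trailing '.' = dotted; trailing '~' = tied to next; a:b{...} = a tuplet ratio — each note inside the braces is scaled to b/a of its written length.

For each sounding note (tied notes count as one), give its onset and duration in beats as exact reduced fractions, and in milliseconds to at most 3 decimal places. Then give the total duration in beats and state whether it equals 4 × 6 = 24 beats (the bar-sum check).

1) 0.0ms=0b +500.0ms=3/2b
2) 500.0ms=3/2b +500.0ms=3/2b
3) 1000.0ms=3b +500.0ms=3/2b
4) 1500.0ms=9/2b +500.0ms=3/2b
5) 2000.0ms=6b +1000.0ms=3b
6) 3000.0ms=9b +1000.0ms=3b
7) 4000.0ms=12b +500.0ms=3/2b
8) 4500.0ms=27/2b +500.0ms=3/2b
9) 5000.0ms=15b +500.0ms=3/2b
10) 5500.0ms=33/2b +500.0ms=3/2b
11) 6000.0ms=18b +1000.0ms=3b
12) 7000.0ms=21b +1000.0ms=3b
Σ=24b of 24 (180bpm 6/8) — PASS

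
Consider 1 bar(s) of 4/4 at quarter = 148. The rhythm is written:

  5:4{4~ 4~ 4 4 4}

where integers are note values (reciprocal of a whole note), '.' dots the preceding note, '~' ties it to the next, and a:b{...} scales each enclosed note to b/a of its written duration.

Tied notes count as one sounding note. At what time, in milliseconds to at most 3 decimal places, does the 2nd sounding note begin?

1. 0.0ms @ 0 + 972.973ms (12/5)
2. 972.973ms @ 12/5 + 324.324ms (4/5)
3. 1297.297ms @ 16/5 + 324.324ms (4/5)

note 2 onset = 12/5b = 972.973ms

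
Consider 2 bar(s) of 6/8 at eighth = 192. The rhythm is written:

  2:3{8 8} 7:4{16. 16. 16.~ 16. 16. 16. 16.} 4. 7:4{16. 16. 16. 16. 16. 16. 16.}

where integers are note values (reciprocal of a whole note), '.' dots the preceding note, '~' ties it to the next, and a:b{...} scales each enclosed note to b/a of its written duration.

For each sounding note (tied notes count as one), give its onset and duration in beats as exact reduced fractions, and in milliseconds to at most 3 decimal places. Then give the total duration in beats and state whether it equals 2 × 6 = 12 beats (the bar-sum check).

1) 0.0ms=0b +468.75ms=3/2b
2) 468.75ms=3/2b +468.75ms=3/2b
3) 937.5ms=3b +133.929ms=3/7b
4) 1071.429ms=24/7b +133.929ms=3/7b
5) 1205.357ms=27/7b +267.857ms=6/7b
6) 1473.214ms=33/7b +133.929ms=3/7b
7) 1607.143ms=36/7b +133.929ms=3/7b
8) 1741.071ms=39/7b +133.929ms=3/7b
9) 1875.0ms=6b +937.5ms=3b
10) 2812.5ms=9b +133.929ms=3/7b
11) 2946.429ms=66/7b +133.929ms=3/7b
12) 3080.357ms=69/7b +133.929ms=3/7b
13) 3214.286ms=72/7b +133.929ms=3/7b
14) 3348.214ms=75/7b +133.929ms=3/7b
15) 3482.143ms=78/7b +133.929ms=3/7b
16) 3616.071ms=81/7b +133.929ms=3/7b
Σ=12b of 12 (192bpm 6/8) — PASS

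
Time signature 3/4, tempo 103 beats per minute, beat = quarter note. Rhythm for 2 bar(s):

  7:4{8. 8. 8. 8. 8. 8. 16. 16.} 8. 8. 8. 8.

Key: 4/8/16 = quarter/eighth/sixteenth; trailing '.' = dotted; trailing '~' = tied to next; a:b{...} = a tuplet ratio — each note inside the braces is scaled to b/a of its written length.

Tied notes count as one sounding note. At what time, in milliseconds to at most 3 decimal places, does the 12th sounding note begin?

1. 0.0ms @ 0 + 249.653ms (3/7)
2. 249.653ms @ 3/7 + 249.653ms (3/7)
3. 499.307ms @ 6/7 + 249.653ms (3/7)
4. 748.96ms @ 9/7 + 249.653ms (3/7)
5. 998.613ms @ 12/7 + 249.653ms (3/7)
6. 1248.266ms @ 15/7 + 249.653ms (3/7)
7. 1497.92ms @ 18/7 + 124.827ms (3/14)
8. 1622.746ms @ 39/14 + 124.827ms (3/14)
9. 1747.573ms @ 3 + 436.893ms (3/4)
10. 2184.466ms @ 15/4 + 436.893ms (3/4)
11. 2621.359ms @ 9/2 + 436.893ms (3/4)
12. 3058.252ms @ 21/4 + 436.893ms (3/4)

note 12 onset = 21/4b = 3058.252ms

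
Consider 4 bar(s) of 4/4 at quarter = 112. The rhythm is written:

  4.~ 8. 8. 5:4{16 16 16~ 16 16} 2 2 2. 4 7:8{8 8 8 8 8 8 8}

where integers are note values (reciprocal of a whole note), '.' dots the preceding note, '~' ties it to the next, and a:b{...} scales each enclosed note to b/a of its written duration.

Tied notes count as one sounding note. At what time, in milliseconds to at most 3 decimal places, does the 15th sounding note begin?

note 15 onset = 100/7b = 7653.061ms

1. 0.0ms @ 0 + 1205.357ms (9/4)
2. 1205.357ms @ 9/4 + 401.786ms (3/4)
3. 1607.143ms @ 3 + 107.143ms (1/5)
4. 1714.286ms @ 16/5 + 107.143ms (1/5)
5. 1821.429ms @ 17/5 + 214.286ms (2/5)
6. 2035.714ms @ 19/5 + 107.143ms (1/5)
7. 2142.857ms @ 4 + 1071.429ms (2)
8. 3214.286ms @ 6 + 1071.429ms (2)
9. 4285.714ms @ 8 + 1607.143ms (3)
10. 5892.857ms @ 11 + 535.714ms (1)
11. 6428.571ms @ 12 + 306.122ms (4/7)
12. 6734.694ms @ 88/7 + 306.122ms (4/7)
13. 7040.816ms @ 92/7 + 306.122ms (4/7)
14. 7346.939ms @ 96/7 + 306.122ms (4/7)
15. 7653.061ms @ 100/7 + 306.122ms (4/7)
16. 7959.184ms @ 104/7 + 306.122ms (4/7)
17. 8265.306ms @ 108/7 + 306.122ms (4/7)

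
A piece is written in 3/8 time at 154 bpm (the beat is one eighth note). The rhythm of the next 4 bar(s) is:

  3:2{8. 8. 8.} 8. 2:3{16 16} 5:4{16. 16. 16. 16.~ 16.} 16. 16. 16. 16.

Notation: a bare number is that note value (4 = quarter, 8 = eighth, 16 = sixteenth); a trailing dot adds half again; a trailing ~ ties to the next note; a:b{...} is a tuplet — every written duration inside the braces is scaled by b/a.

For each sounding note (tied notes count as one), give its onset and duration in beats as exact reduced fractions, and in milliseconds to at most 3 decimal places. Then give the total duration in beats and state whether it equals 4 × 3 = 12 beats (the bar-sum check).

1) 0.0ms=0b +389.61ms=1b
2) 389.61ms=1b +389.61ms=1b
3) 779.221ms=2b +389.61ms=1b
4) 1168.831ms=3b +584.416ms=3/2b
5) 1753.247ms=9/2b +292.208ms=3/4b
6) 2045.455ms=21/4b +292.208ms=3/4b
7) 2337.662ms=6b +233.766ms=3/5b
8) 2571.429ms=33/5b +233.766ms=3/5b
9) 2805.195ms=36/5b +233.766ms=3/5b
10) 3038.961ms=39/5b +467.532ms=6/5b
11) 3506.494ms=9b +292.208ms=3/4b
12) 3798.701ms=39/4b +292.208ms=3/4b
13) 4090.909ms=21/2b +292.208ms=3/4b
14) 4383.117ms=45/4b +292.208ms=3/4b
Σ=12b of 12 (154bpm 3/8) — PASS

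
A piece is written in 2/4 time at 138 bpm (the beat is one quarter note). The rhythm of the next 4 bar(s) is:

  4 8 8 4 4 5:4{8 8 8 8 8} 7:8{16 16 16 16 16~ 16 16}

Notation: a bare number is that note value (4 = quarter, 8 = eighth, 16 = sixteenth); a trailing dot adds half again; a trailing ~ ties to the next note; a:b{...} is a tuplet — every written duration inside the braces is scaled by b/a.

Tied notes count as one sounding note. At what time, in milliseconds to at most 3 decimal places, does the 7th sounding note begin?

note 7 onset = 22/5b = 1913.043ms

1. 0.0ms @ 0 + 434.783ms (1)
2. 434.783ms @ 1 + 217.391ms (1/2)
3. 652.174ms @ 3/2 + 217.391ms (1/2)
4. 869.565ms @ 2 + 434.783ms (1)
5. 1304.348ms @ 3 + 434.783ms (1)
6. 1739.13ms @ 4 + 173.913ms (2/5)
7. 1913.043ms @ 22/5 + 173.913ms (2/5)
8. 2086.957ms @ 24/5 + 173.913ms (2/5)
9. 2260.87ms @ 26/5 + 173.913ms (2/5)
10. 2434.783ms @ 28/5 + 173.913ms (2/5)
11. 2608.696ms @ 6 + 124.224ms (2/7)
12. 2732.919ms @ 44/7 + 124.224ms (2/7)
13. 2857.143ms @ 46/7 + 124.224ms (2/7)
14. 2981.366ms @ 48/7 + 124.224ms (2/7)
15. 3105.59ms @ 50/7 + 248.447ms (4/7)
16. 3354.037ms @ 54/7 + 124.224ms (2/7)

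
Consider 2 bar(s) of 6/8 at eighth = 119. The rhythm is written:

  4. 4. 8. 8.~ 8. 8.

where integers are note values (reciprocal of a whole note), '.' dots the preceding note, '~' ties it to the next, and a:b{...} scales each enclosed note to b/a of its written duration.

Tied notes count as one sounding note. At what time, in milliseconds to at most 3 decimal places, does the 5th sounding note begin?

1. 0.0ms @ 0 + 1512.605ms (3)
2. 1512.605ms @ 3 + 1512.605ms (3)
3. 3025.21ms @ 6 + 756.303ms (3/2)
4. 3781.513ms @ 15/2 + 1512.605ms (3)
5. 5294.118ms @ 21/2 + 756.303ms (3/2)

note 5 onset = 21/2b = 5294.118ms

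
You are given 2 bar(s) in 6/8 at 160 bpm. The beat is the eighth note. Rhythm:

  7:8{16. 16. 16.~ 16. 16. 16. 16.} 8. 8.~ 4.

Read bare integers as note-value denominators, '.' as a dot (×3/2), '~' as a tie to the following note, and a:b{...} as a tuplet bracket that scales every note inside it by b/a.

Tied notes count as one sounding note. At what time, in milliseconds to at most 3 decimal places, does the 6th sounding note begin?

1. 0.0ms @ 0 + 321.429ms (6/7)
2. 321.429ms @ 6/7 + 321.429ms (6/7)
3. 642.857ms @ 12/7 + 642.857ms (12/7)
4. 1285.714ms @ 24/7 + 321.429ms (6/7)
5. 1607.143ms @ 30/7 + 321.429ms (6/7)
6. 1928.571ms @ 36/7 + 321.429ms (6/7)
7. 2250.0ms @ 6 + 562.5ms (3/2)
8. 2812.5ms @ 15/2 + 1687.5ms (9/2)

note 6 onset = 36/7b = 1928.571ms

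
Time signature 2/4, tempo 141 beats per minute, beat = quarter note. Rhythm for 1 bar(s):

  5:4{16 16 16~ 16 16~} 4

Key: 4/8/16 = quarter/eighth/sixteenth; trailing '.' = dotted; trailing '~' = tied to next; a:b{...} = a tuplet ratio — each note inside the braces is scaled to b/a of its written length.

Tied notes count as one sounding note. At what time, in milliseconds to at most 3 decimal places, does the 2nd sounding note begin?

1. 0.0ms @ 0 + 85.106ms (1/5)
2. 85.106ms @ 1/5 + 85.106ms (1/5)
3. 170.213ms @ 2/5 + 170.213ms (2/5)
4. 340.426ms @ 4/5 + 510.638ms (6/5)

note 2 onset = 1/5b = 85.106ms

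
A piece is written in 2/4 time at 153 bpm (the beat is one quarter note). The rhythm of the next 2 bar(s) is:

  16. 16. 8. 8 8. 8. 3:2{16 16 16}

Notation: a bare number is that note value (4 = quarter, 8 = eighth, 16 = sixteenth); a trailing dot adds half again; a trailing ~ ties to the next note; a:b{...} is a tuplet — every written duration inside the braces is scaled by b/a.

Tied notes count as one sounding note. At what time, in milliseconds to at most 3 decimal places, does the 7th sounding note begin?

note 7 onset = 7/2b = 1372.549ms

1. 0.0ms @ 0 + 147.059ms (3/8)
2. 147.059ms @ 3/8 + 147.059ms (3/8)
3. 294.118ms @ 3/4 + 294.118ms (3/4)
4. 588.235ms @ 3/2 + 196.078ms (1/2)
5. 784.314ms @ 2 + 294.118ms (3/4)
6. 1078.431ms @ 11/4 + 294.118ms (3/4)
7. 1372.549ms @ 7/2 + 65.359ms (1/6)
8. 1437.908ms @ 11/3 + 65.359ms (1/6)
9. 1503.268ms @ 23/6 + 65.359ms (1/6)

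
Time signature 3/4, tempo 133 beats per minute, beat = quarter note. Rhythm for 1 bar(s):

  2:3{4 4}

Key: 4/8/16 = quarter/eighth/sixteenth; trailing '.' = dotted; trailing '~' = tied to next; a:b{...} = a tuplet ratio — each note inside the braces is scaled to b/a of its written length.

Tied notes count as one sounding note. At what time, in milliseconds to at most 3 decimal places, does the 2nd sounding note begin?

1. 0.0ms @ 0 + 676.692ms (3/2)
2. 676.692ms @ 3/2 + 676.692ms (3/2)

note 2 onset = 3/2b = 676.692ms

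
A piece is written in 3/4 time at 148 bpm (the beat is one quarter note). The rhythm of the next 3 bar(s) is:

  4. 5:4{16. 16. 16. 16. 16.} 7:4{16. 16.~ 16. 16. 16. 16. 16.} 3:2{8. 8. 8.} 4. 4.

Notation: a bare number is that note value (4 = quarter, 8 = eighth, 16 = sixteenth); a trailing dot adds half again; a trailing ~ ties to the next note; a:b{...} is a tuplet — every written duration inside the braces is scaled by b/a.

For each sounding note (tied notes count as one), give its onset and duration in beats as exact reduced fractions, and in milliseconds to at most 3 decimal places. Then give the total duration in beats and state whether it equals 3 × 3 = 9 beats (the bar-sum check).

1) 0.0ms=0b +608.108ms=3/2b
2) 608.108ms=3/2b +121.622ms=3/10b
3) 729.73ms=9/5b +121.622ms=3/10b
4) 851.351ms=21/10b +121.622ms=3/10b
5) 972.973ms=12/5b +121.622ms=3/10b
6) 1094.595ms=27/10b +121.622ms=3/10b
7) 1216.216ms=3b +86.873ms=3/14b
8) 1303.089ms=45/14b +173.745ms=3/7b
9) 1476.834ms=51/14b +86.873ms=3/14b
10) 1563.707ms=27/7b +86.873ms=3/14b
11) 1650.579ms=57/14b +86.873ms=3/14b
12) 1737.452ms=30/7b +86.873ms=3/14b
13) 1824.324ms=9/2b +202.703ms=1/2b
14) 2027.027ms=5b +202.703ms=1/2b
15) 2229.73ms=11/2b +202.703ms=1/2b
16) 2432.432ms=6b +608.108ms=3/2b
17) 3040.541ms=15/2b +608.108ms=3/2b
Σ=9b of 9 (148bpm 3/4) — PASS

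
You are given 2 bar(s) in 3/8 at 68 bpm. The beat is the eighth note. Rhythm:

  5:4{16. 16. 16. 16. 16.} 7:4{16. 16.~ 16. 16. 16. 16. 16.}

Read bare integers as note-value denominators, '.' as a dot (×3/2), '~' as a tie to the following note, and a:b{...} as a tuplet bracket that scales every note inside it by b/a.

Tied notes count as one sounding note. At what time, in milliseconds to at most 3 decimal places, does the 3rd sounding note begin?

note 3 onset = 6/5b = 1058.824ms

1. 0.0ms @ 0 + 529.412ms (3/5)
2. 529.412ms @ 3/5 + 529.412ms (3/5)
3. 1058.824ms @ 6/5 + 529.412ms (3/5)
4. 1588.235ms @ 9/5 + 529.412ms (3/5)
5. 2117.647ms @ 12/5 + 529.412ms (3/5)
6. 2647.059ms @ 3 + 378.151ms (3/7)
7. 3025.21ms @ 24/7 + 756.303ms (6/7)
8. 3781.513ms @ 30/7 + 378.151ms (3/7)
9. 4159.664ms @ 33/7 + 378.151ms (3/7)
10. 4537.815ms @ 36/7 + 378.151ms (3/7)
11. 4915.966ms @ 39/7 + 378.151ms (3/7)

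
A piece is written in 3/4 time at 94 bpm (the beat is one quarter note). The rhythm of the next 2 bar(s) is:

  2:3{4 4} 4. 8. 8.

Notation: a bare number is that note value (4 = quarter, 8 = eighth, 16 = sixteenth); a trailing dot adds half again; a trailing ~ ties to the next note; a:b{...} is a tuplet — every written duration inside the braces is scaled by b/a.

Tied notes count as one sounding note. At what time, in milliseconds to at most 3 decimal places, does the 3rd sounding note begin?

note 3 onset = 3b = 1914.894ms

1. 0.0ms @ 0 + 957.447ms (3/2)
2. 957.447ms @ 3/2 + 957.447ms (3/2)
3. 1914.894ms @ 3 + 957.447ms (3/2)
4. 2872.34ms @ 9/2 + 478.723ms (3/4)
5. 3351.064ms @ 21/4 + 478.723ms (3/4)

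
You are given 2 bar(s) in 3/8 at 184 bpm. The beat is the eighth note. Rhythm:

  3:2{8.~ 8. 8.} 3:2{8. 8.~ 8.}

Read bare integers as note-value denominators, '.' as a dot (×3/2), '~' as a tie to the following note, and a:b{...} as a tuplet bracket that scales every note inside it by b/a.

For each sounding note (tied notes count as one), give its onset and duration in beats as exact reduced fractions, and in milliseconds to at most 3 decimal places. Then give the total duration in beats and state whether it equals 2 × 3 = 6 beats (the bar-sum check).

1) 0.0ms=0b +652.174ms=2b
2) 652.174ms=2b +326.087ms=1b
3) 978.261ms=3b +326.087ms=1b
4) 1304.348ms=4b +652.174ms=2b
Σ=6b of 6 (184bpm 3/8) — PASS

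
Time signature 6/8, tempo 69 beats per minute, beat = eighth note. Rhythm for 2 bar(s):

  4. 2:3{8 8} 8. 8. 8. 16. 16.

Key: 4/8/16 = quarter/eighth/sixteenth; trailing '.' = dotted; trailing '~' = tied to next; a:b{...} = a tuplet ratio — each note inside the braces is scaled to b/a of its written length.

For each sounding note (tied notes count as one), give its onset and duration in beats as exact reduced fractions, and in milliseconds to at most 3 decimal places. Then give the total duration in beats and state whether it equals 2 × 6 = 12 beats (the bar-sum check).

1) 0.0ms=0b +2608.696ms=3b
2) 2608.696ms=3b +1304.348ms=3/2b
3) 3913.043ms=9/2b +1304.348ms=3/2b
4) 5217.391ms=6b +1304.348ms=3/2b
5) 6521.739ms=15/2b +1304.348ms=3/2b
6) 7826.087ms=9b +1304.348ms=3/2b
7) 9130.435ms=21/2b +652.174ms=3/4b
8) 9782.609ms=45/4b +652.174ms=3/4b
Σ=12b of 12 (69bpm 6/8) — PASS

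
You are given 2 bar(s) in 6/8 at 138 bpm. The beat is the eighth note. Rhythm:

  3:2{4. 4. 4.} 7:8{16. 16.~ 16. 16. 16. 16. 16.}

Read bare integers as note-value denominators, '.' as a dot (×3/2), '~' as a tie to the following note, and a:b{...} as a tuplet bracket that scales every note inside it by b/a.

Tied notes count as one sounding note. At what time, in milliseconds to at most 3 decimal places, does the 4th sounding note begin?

1. 0.0ms @ 0 + 869.565ms (2)
2. 869.565ms @ 2 + 869.565ms (2)
3. 1739.13ms @ 4 + 869.565ms (2)
4. 2608.696ms @ 6 + 372.671ms (6/7)
5. 2981.366ms @ 48/7 + 745.342ms (12/7)
6. 3726.708ms @ 60/7 + 372.671ms (6/7)
7. 4099.379ms @ 66/7 + 372.671ms (6/7)
8. 4472.05ms @ 72/7 + 372.671ms (6/7)
9. 4844.72ms @ 78/7 + 372.671ms (6/7)

note 4 onset = 6b = 2608.696ms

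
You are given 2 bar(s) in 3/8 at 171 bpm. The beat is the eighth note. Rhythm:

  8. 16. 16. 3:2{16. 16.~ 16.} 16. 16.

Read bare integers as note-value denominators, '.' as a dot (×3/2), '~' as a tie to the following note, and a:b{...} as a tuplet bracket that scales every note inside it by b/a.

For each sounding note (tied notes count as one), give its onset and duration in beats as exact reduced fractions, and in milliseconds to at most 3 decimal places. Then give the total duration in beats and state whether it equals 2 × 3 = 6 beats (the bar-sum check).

1) 0.0ms=0b +526.316ms=3/2b
2) 526.316ms=3/2b +263.158ms=3/4b
3) 789.474ms=9/4b +263.158ms=3/4b
4) 1052.632ms=3b +175.439ms=1/2b
5) 1228.07ms=7/2b +350.877ms=1b
6) 1578.947ms=9/2b +263.158ms=3/4b
7) 1842.105ms=21/4b +263.158ms=3/4b
Σ=6b of 6 (171bpm 3/8) — PASS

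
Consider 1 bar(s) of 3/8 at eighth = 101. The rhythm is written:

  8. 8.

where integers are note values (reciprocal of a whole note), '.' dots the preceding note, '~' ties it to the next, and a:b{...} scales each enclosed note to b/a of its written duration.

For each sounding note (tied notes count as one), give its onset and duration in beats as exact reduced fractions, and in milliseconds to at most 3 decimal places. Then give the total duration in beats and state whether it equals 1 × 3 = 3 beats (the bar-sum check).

1) 0.0ms=0b +891.089ms=3/2b
2) 891.089ms=3/2b +891.089ms=3/2b
Σ=3b of 3 (101bpm 3/8) — PASS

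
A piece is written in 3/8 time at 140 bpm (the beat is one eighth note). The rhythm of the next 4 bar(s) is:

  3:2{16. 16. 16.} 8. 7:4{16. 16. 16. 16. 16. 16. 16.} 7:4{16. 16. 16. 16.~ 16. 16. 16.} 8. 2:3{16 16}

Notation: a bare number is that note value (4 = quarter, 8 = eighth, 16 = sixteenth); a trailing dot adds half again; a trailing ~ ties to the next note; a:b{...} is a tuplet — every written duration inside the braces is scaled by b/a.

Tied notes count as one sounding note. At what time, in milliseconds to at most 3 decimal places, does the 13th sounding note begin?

note 13 onset = 45/7b = 2755.102ms

1. 0.0ms @ 0 + 214.286ms (1/2)
2. 214.286ms @ 1/2 + 214.286ms (1/2)
3. 428.571ms @ 1 + 214.286ms (1/2)
4. 642.857ms @ 3/2 + 642.857ms (3/2)
5. 1285.714ms @ 3 + 183.673ms (3/7)
6. 1469.388ms @ 24/7 + 183.673ms (3/7)
7. 1653.061ms @ 27/7 + 183.673ms (3/7)
8. 1836.735ms @ 30/7 + 183.673ms (3/7)
9. 2020.408ms @ 33/7 + 183.673ms (3/7)
10. 2204.082ms @ 36/7 + 183.673ms (3/7)
11. 2387.755ms @ 39/7 + 183.673ms (3/7)
12. 2571.429ms @ 6 + 183.673ms (3/7)
13. 2755.102ms @ 45/7 + 183.673ms (3/7)
14. 2938.776ms @ 48/7 + 183.673ms (3/7)
15. 3122.449ms @ 51/7 + 367.347ms (6/7)
16. 3489.796ms @ 57/7 + 183.673ms (3/7)
17. 3673.469ms @ 60/7 + 183.673ms (3/7)
18. 3857.143ms @ 9 + 642.857ms (3/2)
19. 4500.0ms @ 21/2 + 321.429ms (3/4)
20. 4821.429ms @ 45/4 + 321.429ms (3/4)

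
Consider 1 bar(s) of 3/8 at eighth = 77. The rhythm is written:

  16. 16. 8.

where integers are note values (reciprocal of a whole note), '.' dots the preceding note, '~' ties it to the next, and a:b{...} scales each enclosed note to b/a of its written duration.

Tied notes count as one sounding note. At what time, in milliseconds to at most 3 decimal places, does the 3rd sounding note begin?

1. 0.0ms @ 0 + 584.416ms (3/4)
2. 584.416ms @ 3/4 + 584.416ms (3/4)
3. 1168.831ms @ 3/2 + 1168.831ms (3/2)

note 3 onset = 3/2b = 1168.831ms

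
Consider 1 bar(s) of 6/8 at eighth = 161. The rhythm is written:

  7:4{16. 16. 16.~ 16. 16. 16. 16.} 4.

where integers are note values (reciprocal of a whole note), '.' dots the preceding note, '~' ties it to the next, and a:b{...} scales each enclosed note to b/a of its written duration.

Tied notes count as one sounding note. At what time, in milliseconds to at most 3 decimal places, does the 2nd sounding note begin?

note 2 onset = 3/7b = 159.716ms

1. 0.0ms @ 0 + 159.716ms (3/7)
2. 159.716ms @ 3/7 + 159.716ms (3/7)
3. 319.432ms @ 6/7 + 319.432ms (6/7)
4. 638.864ms @ 12/7 + 159.716ms (3/7)
5. 798.58ms @ 15/7 + 159.716ms (3/7)
6. 958.296ms @ 18/7 + 159.716ms (3/7)
7. 1118.012ms @ 3 + 1118.012ms (3)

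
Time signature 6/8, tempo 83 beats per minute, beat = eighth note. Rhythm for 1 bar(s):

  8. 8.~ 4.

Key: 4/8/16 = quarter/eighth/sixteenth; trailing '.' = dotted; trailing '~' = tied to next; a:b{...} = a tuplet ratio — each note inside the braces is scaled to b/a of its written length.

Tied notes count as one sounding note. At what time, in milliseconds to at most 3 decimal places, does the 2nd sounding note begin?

note 2 onset = 3/2b = 1084.337ms

1. 0.0ms @ 0 + 1084.337ms (3/2)
2. 1084.337ms @ 3/2 + 3253.012ms (9/2)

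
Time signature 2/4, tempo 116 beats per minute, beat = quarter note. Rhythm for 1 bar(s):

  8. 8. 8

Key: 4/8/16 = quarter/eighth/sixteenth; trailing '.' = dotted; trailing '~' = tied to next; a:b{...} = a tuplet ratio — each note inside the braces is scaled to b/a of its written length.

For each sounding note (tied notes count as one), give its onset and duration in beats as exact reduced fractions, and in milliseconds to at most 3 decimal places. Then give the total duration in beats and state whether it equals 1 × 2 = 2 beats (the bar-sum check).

1) 0.0ms=0b +387.931ms=3/4b
2) 387.931ms=3/4b +387.931ms=3/4b
3) 775.862ms=3/2b +258.621ms=1/2b
Σ=2b of 2 (116bpm 2/4) — PASS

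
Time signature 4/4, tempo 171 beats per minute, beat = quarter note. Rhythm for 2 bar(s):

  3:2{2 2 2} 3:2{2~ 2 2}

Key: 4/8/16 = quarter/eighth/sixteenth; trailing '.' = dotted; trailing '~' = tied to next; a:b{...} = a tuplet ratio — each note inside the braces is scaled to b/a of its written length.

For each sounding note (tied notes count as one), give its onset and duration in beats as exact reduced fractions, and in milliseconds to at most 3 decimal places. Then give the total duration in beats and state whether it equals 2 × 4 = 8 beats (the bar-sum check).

1) 0.0ms=0b +467.836ms=4/3b
2) 467.836ms=4/3b +467.836ms=4/3b
3) 935.673ms=8/3b +467.836ms=4/3b
4) 1403.509ms=4b +935.673ms=8/3b
5) 2339.181ms=20/3b +467.836ms=4/3b
Σ=8b of 8 (171bpm 4/4) — PASS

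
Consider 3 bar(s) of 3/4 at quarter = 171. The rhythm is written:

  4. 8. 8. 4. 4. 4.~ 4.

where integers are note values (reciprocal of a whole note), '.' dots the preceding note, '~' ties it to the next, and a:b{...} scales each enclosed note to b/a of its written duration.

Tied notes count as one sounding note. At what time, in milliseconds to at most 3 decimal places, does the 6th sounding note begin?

1. 0.0ms @ 0 + 526.316ms (3/2)
2. 526.316ms @ 3/2 + 263.158ms (3/4)
3. 789.474ms @ 9/4 + 263.158ms (3/4)
4. 1052.632ms @ 3 + 526.316ms (3/2)
5. 1578.947ms @ 9/2 + 526.316ms (3/2)
6. 2105.263ms @ 6 + 1052.632ms (3)

note 6 onset = 6b = 2105.263ms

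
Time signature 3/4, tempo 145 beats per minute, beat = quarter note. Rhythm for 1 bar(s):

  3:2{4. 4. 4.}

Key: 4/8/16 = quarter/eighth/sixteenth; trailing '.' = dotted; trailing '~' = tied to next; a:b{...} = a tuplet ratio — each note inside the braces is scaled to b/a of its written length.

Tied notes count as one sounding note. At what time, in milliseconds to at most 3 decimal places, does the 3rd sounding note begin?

note 3 onset = 2b = 827.586ms

1. 0.0ms @ 0 + 413.793ms (1)
2. 413.793ms @ 1 + 413.793ms (1)
3. 827.586ms @ 2 + 413.793ms (1)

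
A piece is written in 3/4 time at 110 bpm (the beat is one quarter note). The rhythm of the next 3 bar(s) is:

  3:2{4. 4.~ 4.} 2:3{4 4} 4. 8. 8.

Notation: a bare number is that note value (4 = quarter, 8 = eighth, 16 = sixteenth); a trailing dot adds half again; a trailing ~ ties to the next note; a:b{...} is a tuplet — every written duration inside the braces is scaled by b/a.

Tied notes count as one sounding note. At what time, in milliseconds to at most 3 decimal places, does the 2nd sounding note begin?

1. 0.0ms @ 0 + 545.455ms (1)
2. 545.455ms @ 1 + 1090.909ms (2)
3. 1636.364ms @ 3 + 818.182ms (3/2)
4. 2454.545ms @ 9/2 + 818.182ms (3/2)
5. 3272.727ms @ 6 + 818.182ms (3/2)
6. 4090.909ms @ 15/2 + 409.091ms (3/4)
7. 4500.0ms @ 33/4 + 409.091ms (3/4)

note 2 onset = 1b = 545.455ms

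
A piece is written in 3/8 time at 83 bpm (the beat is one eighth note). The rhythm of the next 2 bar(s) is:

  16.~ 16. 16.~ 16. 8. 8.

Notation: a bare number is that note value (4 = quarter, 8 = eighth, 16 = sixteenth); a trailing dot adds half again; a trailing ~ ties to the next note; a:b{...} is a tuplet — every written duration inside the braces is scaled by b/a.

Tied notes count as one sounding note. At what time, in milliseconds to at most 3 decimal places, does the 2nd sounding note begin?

note 2 onset = 3/2b = 1084.337ms

1. 0.0ms @ 0 + 1084.337ms (3/2)
2. 1084.337ms @ 3/2 + 1084.337ms (3/2)
3. 2168.675ms @ 3 + 1084.337ms (3/2)
4. 3253.012ms @ 9/2 + 1084.337ms (3/2)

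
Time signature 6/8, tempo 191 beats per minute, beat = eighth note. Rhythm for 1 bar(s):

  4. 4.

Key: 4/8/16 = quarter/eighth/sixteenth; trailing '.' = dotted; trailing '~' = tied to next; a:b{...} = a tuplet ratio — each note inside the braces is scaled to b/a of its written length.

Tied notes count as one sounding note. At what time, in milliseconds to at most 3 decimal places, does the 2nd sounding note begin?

1. 0.0ms @ 0 + 942.408ms (3)
2. 942.408ms @ 3 + 942.408ms (3)

note 2 onset = 3b = 942.408ms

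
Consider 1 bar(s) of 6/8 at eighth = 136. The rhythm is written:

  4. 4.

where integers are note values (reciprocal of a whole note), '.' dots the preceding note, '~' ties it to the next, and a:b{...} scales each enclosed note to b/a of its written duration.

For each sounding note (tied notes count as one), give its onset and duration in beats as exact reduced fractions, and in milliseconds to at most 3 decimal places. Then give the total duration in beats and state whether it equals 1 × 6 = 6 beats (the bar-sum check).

1) 0.0ms=0b +1323.529ms=3b
2) 1323.529ms=3b +1323.529ms=3b
Σ=6b of 6 (136bpm 6/8) — PASS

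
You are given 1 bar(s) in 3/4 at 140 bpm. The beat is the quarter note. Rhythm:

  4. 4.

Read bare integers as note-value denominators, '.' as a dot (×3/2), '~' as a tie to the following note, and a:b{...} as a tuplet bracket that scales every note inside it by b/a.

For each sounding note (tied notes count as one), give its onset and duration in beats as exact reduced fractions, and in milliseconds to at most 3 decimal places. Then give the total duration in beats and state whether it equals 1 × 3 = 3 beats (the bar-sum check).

1) 0.0ms=0b +642.857ms=3/2b
2) 642.857ms=3/2b +642.857ms=3/2b
Σ=3b of 3 (140bpm 3/4) — PASS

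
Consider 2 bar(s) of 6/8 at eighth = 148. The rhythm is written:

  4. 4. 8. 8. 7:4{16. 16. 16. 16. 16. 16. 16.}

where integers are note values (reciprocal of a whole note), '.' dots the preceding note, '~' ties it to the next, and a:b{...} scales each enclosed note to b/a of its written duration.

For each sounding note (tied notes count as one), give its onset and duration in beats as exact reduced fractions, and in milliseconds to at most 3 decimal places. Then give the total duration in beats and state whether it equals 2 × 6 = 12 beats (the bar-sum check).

1) 0.0ms=0b +1216.216ms=3b
2) 1216.216ms=3b +1216.216ms=3b
3) 2432.432ms=6b +608.108ms=3/2b
4) 3040.541ms=15/2b +608.108ms=3/2b
5) 3648.649ms=9b +173.745ms=3/7b
6) 3822.394ms=66/7b +173.745ms=3/7b
7) 3996.139ms=69/7b +173.745ms=3/7b
8) 4169.884ms=72/7b +173.745ms=3/7b
9) 4343.629ms=75/7b +173.745ms=3/7b
10) 4517.375ms=78/7b +173.745ms=3/7b
11) 4691.12ms=81/7b +173.745ms=3/7b
Σ=12b of 12 (148bpm 6/8) — PASS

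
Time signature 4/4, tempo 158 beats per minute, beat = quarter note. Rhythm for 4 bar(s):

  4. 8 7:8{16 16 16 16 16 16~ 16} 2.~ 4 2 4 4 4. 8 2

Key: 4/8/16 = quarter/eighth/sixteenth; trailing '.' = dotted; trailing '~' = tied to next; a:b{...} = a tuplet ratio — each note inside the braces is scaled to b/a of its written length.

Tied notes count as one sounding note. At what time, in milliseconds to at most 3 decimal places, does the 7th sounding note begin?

note 7 onset = 22/7b = 1193.49ms

1. 0.0ms @ 0 + 569.62ms (3/2)
2. 569.62ms @ 3/2 + 189.873ms (1/2)
3. 759.494ms @ 2 + 108.499ms (2/7)
4. 867.993ms @ 16/7 + 108.499ms (2/7)
5. 976.492ms @ 18/7 + 108.499ms (2/7)
6. 1084.991ms @ 20/7 + 108.499ms (2/7)
7. 1193.49ms @ 22/7 + 108.499ms (2/7)
8. 1301.989ms @ 24/7 + 216.998ms (4/7)
9. 1518.987ms @ 4 + 1518.987ms (4)
10. 3037.975ms @ 8 + 759.494ms (2)
11. 3797.468ms @ 10 + 379.747ms (1)
12. 4177.215ms @ 11 + 379.747ms (1)
13. 4556.962ms @ 12 + 569.62ms (3/2)
14. 5126.582ms @ 27/2 + 189.873ms (1/2)
15. 5316.456ms @ 14 + 759.494ms (2)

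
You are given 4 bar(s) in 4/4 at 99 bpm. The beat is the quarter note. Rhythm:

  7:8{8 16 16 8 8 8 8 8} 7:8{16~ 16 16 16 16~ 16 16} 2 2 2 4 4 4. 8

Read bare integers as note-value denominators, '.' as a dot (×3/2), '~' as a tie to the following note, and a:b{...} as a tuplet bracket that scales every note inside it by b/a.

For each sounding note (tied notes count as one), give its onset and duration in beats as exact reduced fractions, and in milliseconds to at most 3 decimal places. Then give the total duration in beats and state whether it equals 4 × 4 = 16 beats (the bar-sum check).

1) 0.0ms=0b +346.32ms=4/7b
2) 346.32ms=4/7b +173.16ms=2/7b
3) 519.481ms=6/7b +173.16ms=2/7b
4) 692.641ms=8/7b +346.32ms=4/7b
5) 1038.961ms=12/7b +346.32ms=4/7b
6) 1385.281ms=16/7b +346.32ms=4/7b
7) 1731.602ms=20/7b +346.32ms=4/7b
8) 2077.922ms=24/7b +346.32ms=4/7b
9) 2424.242ms=4b +346.32ms=4/7b
10) 2770.563ms=32/7b +173.16ms=2/7b
11) 2943.723ms=34/7b +173.16ms=2/7b
12) 3116.883ms=36/7b +346.32ms=4/7b
13) 3463.203ms=40/7b +173.16ms=2/7b
14) 3636.364ms=6b +1212.121ms=2b
15) 4848.485ms=8b +1212.121ms=2b
16) 6060.606ms=10b +1212.121ms=2b
17) 7272.727ms=12b +606.061ms=1b
18) 7878.788ms=13b +606.061ms=1b
19) 8484.848ms=14b +909.091ms=3/2b
20) 9393.939ms=31/2b +303.03ms=1/2b
Σ=16b of 16 (99bpm 4/4) — PASS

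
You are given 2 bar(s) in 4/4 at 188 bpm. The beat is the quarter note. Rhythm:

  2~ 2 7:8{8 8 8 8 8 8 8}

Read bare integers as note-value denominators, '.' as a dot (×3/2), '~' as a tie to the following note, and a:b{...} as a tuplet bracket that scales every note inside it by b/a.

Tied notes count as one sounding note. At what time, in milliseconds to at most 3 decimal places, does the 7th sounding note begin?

1. 0.0ms @ 0 + 1276.596ms (4)
2. 1276.596ms @ 4 + 182.371ms (4/7)
3. 1458.967ms @ 32/7 + 182.371ms (4/7)
4. 1641.337ms @ 36/7 + 182.371ms (4/7)
5. 1823.708ms @ 40/7 + 182.371ms (4/7)
6. 2006.079ms @ 44/7 + 182.371ms (4/7)
7. 2188.45ms @ 48/7 + 182.371ms (4/7)
8. 2370.821ms @ 52/7 + 182.371ms (4/7)

note 7 onset = 48/7b = 2188.45ms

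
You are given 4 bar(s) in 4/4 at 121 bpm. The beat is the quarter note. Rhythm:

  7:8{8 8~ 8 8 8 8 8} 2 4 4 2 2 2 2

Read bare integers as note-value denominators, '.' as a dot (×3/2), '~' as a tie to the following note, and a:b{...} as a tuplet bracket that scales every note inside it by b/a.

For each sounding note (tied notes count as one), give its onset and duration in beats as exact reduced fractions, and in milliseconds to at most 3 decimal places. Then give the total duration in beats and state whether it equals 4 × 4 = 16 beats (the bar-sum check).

1) 0.0ms=0b +283.353ms=4/7b
2) 283.353ms=4/7b +566.706ms=8/7b
3) 850.059ms=12/7b +283.353ms=4/7b
4) 1133.412ms=16/7b +283.353ms=4/7b
5) 1416.765ms=20/7b +283.353ms=4/7b
6) 1700.118ms=24/7b +283.353ms=4/7b
7) 1983.471ms=4b +991.736ms=2b
8) 2975.207ms=6b +495.868ms=1b
9) 3471.074ms=7b +495.868ms=1b
10) 3966.942ms=8b +991.736ms=2b
11) 4958.678ms=10b +991.736ms=2b
12) 5950.413ms=12b +991.736ms=2b
13) 6942.149ms=14b +991.736ms=2b
Σ=16b of 16 (121bpm 4/4) — PASS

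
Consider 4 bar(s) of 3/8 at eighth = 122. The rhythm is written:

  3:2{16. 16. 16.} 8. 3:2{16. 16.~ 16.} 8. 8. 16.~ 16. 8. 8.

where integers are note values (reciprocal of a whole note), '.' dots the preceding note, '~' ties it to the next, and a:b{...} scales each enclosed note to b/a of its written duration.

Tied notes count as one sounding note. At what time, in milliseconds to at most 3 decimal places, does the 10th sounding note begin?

note 10 onset = 9b = 4426.23ms

1. 0.0ms @ 0 + 245.902ms (1/2)
2. 245.902ms @ 1/2 + 245.902ms (1/2)
3. 491.803ms @ 1 + 245.902ms (1/2)
4. 737.705ms @ 3/2 + 737.705ms (3/2)
5. 1475.41ms @ 3 + 245.902ms (1/2)
6. 1721.311ms @ 7/2 + 491.803ms (1)
7. 2213.115ms @ 9/2 + 737.705ms (3/2)
8. 2950.82ms @ 6 + 737.705ms (3/2)
9. 3688.525ms @ 15/2 + 737.705ms (3/2)
10. 4426.23ms @ 9 + 737.705ms (3/2)
11. 5163.934ms @ 21/2 + 737.705ms (3/2)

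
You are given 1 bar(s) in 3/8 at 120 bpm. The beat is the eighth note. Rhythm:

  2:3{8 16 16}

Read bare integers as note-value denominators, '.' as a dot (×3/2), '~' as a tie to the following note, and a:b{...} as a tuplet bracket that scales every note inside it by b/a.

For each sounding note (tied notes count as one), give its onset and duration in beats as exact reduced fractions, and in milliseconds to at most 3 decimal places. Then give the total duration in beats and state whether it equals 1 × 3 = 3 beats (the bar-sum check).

1) 0.0ms=0b +750.0ms=3/2b
2) 750.0ms=3/2b +375.0ms=3/4b
3) 1125.0ms=9/4b +375.0ms=3/4b
Σ=3b of 3 (120bpm 3/8) — PASS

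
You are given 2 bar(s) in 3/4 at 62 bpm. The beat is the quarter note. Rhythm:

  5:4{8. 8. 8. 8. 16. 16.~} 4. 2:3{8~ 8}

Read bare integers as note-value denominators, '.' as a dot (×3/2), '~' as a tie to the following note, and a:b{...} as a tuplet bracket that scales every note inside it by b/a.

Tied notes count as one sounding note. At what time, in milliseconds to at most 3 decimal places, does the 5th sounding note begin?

note 5 onset = 12/5b = 2322.581ms

1. 0.0ms @ 0 + 580.645ms (3/5)
2. 580.645ms @ 3/5 + 580.645ms (3/5)
3. 1161.29ms @ 6/5 + 580.645ms (3/5)
4. 1741.935ms @ 9/5 + 580.645ms (3/5)
5. 2322.581ms @ 12/5 + 290.323ms (3/10)
6. 2612.903ms @ 27/10 + 1741.935ms (9/5)
7. 4354.839ms @ 9/2 + 1451.613ms (3/2)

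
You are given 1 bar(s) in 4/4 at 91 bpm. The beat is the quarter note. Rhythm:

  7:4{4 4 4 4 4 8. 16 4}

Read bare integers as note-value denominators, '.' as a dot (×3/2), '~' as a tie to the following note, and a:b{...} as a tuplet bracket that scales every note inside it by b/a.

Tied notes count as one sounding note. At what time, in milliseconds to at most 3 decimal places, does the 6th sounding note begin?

note 6 onset = 20/7b = 1883.83ms

1. 0.0ms @ 0 + 376.766ms (4/7)
2. 376.766ms @ 4/7 + 376.766ms (4/7)
3. 753.532ms @ 8/7 + 376.766ms (4/7)
4. 1130.298ms @ 12/7 + 376.766ms (4/7)
5. 1507.064ms @ 16/7 + 376.766ms (4/7)
6. 1883.83ms @ 20/7 + 282.575ms (3/7)
7. 2166.405ms @ 23/7 + 94.192ms (1/7)
8. 2260.597ms @ 24/7 + 376.766ms (4/7)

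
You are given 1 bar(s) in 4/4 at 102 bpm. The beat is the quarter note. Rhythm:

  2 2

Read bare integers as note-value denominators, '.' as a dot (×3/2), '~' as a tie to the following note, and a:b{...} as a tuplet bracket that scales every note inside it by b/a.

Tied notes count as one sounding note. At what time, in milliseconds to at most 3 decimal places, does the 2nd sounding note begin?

note 2 onset = 2b = 1176.471ms

1. 0.0ms @ 0 + 1176.471ms (2)
2. 1176.471ms @ 2 + 1176.471ms (2)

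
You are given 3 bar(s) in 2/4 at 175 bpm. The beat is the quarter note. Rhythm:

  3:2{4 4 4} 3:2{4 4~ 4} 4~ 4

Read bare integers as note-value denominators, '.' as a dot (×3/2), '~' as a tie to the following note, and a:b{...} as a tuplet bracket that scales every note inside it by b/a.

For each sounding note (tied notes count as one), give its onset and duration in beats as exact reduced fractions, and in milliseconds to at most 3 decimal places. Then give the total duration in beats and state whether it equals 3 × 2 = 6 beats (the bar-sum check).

1) 0.0ms=0b +228.571ms=2/3b
2) 228.571ms=2/3b +228.571ms=2/3b
3) 457.143ms=4/3b +228.571ms=2/3b
4) 685.714ms=2b +228.571ms=2/3b
5) 914.286ms=8/3b +457.143ms=4/3b
6) 1371.429ms=4b +685.714ms=2b
Σ=6b of 6 (175bpm 2/4) — PASS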